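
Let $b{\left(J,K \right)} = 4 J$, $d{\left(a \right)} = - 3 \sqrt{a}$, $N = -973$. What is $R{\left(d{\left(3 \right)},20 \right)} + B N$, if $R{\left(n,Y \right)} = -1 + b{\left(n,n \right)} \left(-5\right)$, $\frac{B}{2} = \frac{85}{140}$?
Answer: $- \frac{2365}{2} + 60 \sqrt{3} \approx -1078.6$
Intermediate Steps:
$B = \frac{17}{14}$ ($B = 2 \cdot \frac{85}{140} = 2 \cdot 85 \cdot \frac{1}{140} = 2 \cdot \frac{17}{28} = \frac{17}{14} \approx 1.2143$)
$R{\left(n,Y \right)} = -1 - 20 n$ ($R{\left(n,Y \right)} = -1 + 4 n \left(-5\right) = -1 - 20 n$)
$R{\left(d{\left(3 \right)},20 \right)} + B N = \left(-1 - 20 \left(- 3 \sqrt{3}\right)\right) + \frac{17}{14} \left(-973\right) = \left(-1 + 60 \sqrt{3}\right) - \frac{2363}{2} = - \frac{2365}{2} + 60 \sqrt{3}$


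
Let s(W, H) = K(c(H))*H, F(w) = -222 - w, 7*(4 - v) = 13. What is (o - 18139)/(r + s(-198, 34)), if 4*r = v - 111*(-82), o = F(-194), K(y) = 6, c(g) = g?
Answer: -508676/69441 ≈ -7.3253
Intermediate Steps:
v = 15/7 (v = 4 - 1/7*13 = 4 - 13/7 = 15/7 ≈ 2.1429)
o = -28 (o = -222 - 1*(-194) = -222 + 194 = -28)
s(W, H) = 6*H
r = 63729/28 (r = (15/7 - 111*(-82))/4 = (15/7 + 9102)/4 = (1/4)*(63729/7) = 63729/28 ≈ 2276.0)
(o - 18139)/(r + s(-198, 34)) = (-28 - 18139)/(63729/28 + 6*34) = -18167/(63729/28 + 204) = -18167/69441/28 = -18167*28/69441 = -508676/69441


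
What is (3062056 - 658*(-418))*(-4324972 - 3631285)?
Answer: -26550825234700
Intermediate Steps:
(3062056 - 658*(-418))*(-4324972 - 3631285) = (3062056 + 275044)*(-7956257) = 3337100*(-7956257) = -26550825234700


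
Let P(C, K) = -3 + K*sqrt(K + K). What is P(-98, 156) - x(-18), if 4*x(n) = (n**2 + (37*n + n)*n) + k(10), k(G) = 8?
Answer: -3164 + 312*sqrt(78) ≈ -408.49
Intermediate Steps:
P(C, K) = -3 + sqrt(2)*K**(3/2) (P(C, K) = -3 + K*sqrt(2*K) = -3 + K*(sqrt(2)*sqrt(K)) = -3 + sqrt(2)*K**(3/2))
x(n) = 2 + 39*n**2/4 (x(n) = ((n**2 + (37*n + n)*n) + 8)/4 = ((n**2 + (38*n)*n) + 8)/4 = ((n**2 + 38*n**2) + 8)/4 = (39*n**2 + 8)/4 = (8 + 39*n**2)/4 = 2 + 39*n**2/4)
P(-98, 156) - x(-18) = (-3 + sqrt(2)*156**(3/2)) - (2 + (39/4)*(-18)**2) = (-3 + sqrt(2)*(312*sqrt(39))) - (2 + (39/4)*324) = (-3 + 312*sqrt(78)) - (2 + 3159) = (-3 + 312*sqrt(78)) - 1*3161 = (-3 + 312*sqrt(78)) - 3161 = -3164 + 312*sqrt(78)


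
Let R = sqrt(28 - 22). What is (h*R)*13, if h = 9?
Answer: 117*sqrt(6) ≈ 286.59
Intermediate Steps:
R = sqrt(6) ≈ 2.4495
(h*R)*13 = (9*sqrt(6))*13 = 117*sqrt(6)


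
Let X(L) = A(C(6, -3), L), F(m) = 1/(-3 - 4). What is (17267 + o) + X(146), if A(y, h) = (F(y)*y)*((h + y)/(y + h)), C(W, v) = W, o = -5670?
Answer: 81173/7 ≈ 11596.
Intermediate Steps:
F(m) = -1/7 (F(m) = 1/(-7) = -1/7)
A(y, h) = -y/7 (A(y, h) = (-y/7)*((h + y)/(y + h)) = (-y/7)*((h + y)/(h + y)) = -y/7*1 = -y/7)
X(L) = -6/7 (X(L) = -1/7*6 = -6/7)
(17267 + o) + X(146) = (17267 - 5670) - 6/7 = 11597 - 6/7 = 81173/7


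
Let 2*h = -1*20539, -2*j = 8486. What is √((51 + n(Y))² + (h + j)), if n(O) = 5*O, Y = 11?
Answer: I*√13106/2 ≈ 57.241*I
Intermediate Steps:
j = -4243 (j = -½*8486 = -4243)
h = -20539/2 (h = (-1*20539)/2 = (½)*(-20539) = -20539/2 ≈ -10270.)
√((51 + n(Y))² + (h + j)) = √((51 + 5*11)² + (-20539/2 - 4243)) = √((51 + 55)² - 29025/2) = √(106² - 29025/2) = √(11236 - 29025/2) = √(-6553/2) = I*√13106/2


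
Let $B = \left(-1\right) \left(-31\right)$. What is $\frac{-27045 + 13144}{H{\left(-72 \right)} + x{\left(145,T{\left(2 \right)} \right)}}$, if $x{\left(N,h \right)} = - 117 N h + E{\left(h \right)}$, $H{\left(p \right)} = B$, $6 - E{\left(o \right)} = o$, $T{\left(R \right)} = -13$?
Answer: $- \frac{13901}{220595} \approx -0.063016$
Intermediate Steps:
$E{\left(o \right)} = 6 - o$
$B = 31$
$H{\left(p \right)} = 31$
$x{\left(N,h \right)} = 6 - h - 117 N h$ ($x{\left(N,h \right)} = - 117 N h - \left(-6 + h\right) = 6 - h - 117 N h$)
$\frac{-27045 + 13144}{H{\left(-72 \right)} + x{\left(145,T{\left(2 \right)} \right)}} = \frac{-27045 + 13144}{31 - \left(-19 - 220545\right)} = - \frac{13901}{31 + \left(6 + 13 + 220545\right)} = - \frac{13901}{31 + 220564} = - \frac{13901}{220595}$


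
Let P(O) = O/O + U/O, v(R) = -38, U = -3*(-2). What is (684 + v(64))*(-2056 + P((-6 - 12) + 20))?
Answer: -1325592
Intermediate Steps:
U = 6
P(O) = 1 + 6/O (P(O) = O/O + 6/O = 1 + 6/O)
(684 + v(64))*(-2056 + P((-6 - 12) + 20)) = (684 - 38)*(-2056 + (6 + ((-6 - 12) + 20))/((-6 - 12) + 20)) = 646*(-2056 + (6 + (-18 + 20))/(-18 + 20)) = 646*(-2056 + (6 + 2)/2) = 646*(-2056 + (½)*8) = 646*(-2056 + 4) = 646*(-2052) = -1325592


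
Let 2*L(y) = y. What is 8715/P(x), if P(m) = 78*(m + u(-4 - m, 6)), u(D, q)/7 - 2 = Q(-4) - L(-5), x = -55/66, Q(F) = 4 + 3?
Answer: 8715/6214 ≈ 1.4025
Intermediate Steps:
Q(F) = 7
L(y) = y/2
x = -5/6 (x = -55*1/66 = -5/6 ≈ -0.83333)
u(D, q) = 161/2 (u(D, q) = 14 + 7*(7 - (-5)/2) = 14 + 7*(7 - 1*(-5/2)) = 14 + 7*(7 + 5/2) = 14 + 7*(19/2) = 14 + 133/2 = 161/2)
P(m) = 6279 + 78*m (P(m) = 78*(m + 161/2) = 78*(161/2 + m) = 6279 + 78*m)
8715/P(x) = 8715/(6279 + 78*(-5/6)) = 8715/(6279 - 65) = 8715/6214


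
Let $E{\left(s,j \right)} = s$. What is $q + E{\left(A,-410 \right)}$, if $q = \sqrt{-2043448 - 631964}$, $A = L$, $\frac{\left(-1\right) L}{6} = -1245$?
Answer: $7470 + 6 i \sqrt{74317} \approx 7470.0 + 1635.7 i$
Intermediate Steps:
$L = 7470$ ($L = \left(-6\right) \left(-1245\right) = 7470$)
$A = 7470$
$q = 6 i \sqrt{74317}$ ($q = \sqrt{-2675412} = 6 i \sqrt{74317} \approx 1635.7 i$)
$q + E{\left(A,-410 \right)} = 6 i \sqrt{74317} + 7470 = 7470 + 6 i \sqrt{74317}$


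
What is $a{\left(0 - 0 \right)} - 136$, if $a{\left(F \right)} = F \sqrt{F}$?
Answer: $-136$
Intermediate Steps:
$a{\left(F \right)} = F^{\frac{3}{2}}$
$a{\left(0 - 0 \right)} - 136 = \left(0 - 0\right)^{\frac{3}{2}} - 136 = \left(0 + 0\right)^{\frac{3}{2}} - 136 = 0^{\frac{3}{2}} - 136 = 0 - 136 = -136$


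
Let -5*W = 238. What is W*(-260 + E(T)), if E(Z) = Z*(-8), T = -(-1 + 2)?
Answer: 59976/5 ≈ 11995.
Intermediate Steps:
W = -238/5 (W = -1/5*238 = -238/5 ≈ -47.600)
T = -1 (T = -1*1 = -1)
E(Z) = -8*Z
W*(-260 + E(T)) = -238*(-260 - 8*(-1))/5 = -238*(-260 + 8)/5 = -238/5*(-252) = 59976/5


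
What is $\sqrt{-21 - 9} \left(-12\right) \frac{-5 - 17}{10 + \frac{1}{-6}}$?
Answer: $\frac{1584 i \sqrt{30}}{59} \approx 147.05 i$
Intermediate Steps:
$\sqrt{-21 - 9} \left(-12\right) \frac{-5 - 17}{10 + \frac{1}{-6}} = \sqrt{-30} \left(-12\right) \left(- \frac{22}{10 - \frac{1}{6}}\right) = i \sqrt{30} \left(-12\right) \left(- \frac{22}{\frac{59}{6}}\right) = - 12 i \sqrt{30} \left(\left(-22\right) \frac{6}{59}\right) = - 12 i \sqrt{30} \left(- \frac{132}{59}\right) = \frac{1584 i \sqrt{30}}{59}$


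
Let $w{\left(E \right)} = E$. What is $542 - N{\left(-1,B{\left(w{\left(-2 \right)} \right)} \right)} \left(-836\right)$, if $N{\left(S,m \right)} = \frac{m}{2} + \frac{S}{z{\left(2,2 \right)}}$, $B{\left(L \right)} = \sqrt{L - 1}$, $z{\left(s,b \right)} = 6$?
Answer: $\frac{1208}{3} + 418 i \sqrt{3} \approx 402.67 + 724.0 i$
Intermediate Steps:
$B{\left(L \right)} = \sqrt{-1 + L}$
$N{\left(S,m \right)} = \frac{m}{2} + \frac{S}{6}$
$542 - N{\left(-1,B{\left(w{\left(-2 \right)} \right)} \right)} \left(-836\right) = 542 - \left(\frac{\sqrt{-1 - 2}}{2} + \frac{1}{6} \left(-1\right)\right) \left(-836\right) = 542 - \left(\frac{\sqrt{-3}}{2} - \frac{1}{6}\right) \left(-836\right) = 542 - \left(\frac{i \sqrt{3}}{2} - \frac{1}{6}\right) \left(-836\right) = 542 - \left(- \frac{1}{6} + \frac{i \sqrt{3}}{2}\right) \left(-836\right) = 542 - \left(\frac{418}{3} - 418 i \sqrt{3}\right) = \frac{1208}{3} + 418 i \sqrt{3}$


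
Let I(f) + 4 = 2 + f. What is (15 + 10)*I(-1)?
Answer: -75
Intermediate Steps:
I(f) = -2 + f (I(f) = -4 + (2 + f) = -2 + f)
(15 + 10)*I(-1) = (15 + 10)*(-2 - 1) = 25*(-3) = -75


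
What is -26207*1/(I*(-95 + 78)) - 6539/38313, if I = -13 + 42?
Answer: 1000845064/18888309 ≈ 52.988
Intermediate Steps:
I = 29
-26207*1/(I*(-95 + 78)) - 6539/38313 = -26207*1/(29*(-95 + 78)) - 6539/38313 = -26207/((-17*29)) - 6539*1/38313 = -26207/(-493) - 6539/38313 = -26207*(-1/493) - 6539/38313 = 26207/493 - 6539/38313 = 1000845064/18888309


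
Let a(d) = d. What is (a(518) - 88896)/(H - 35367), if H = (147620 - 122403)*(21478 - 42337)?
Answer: 44189/263018385 ≈ 0.00016801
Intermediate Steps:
H = -526001403 (H = 25217*(-20859) = -526001403)
(a(518) - 88896)/(H - 35367) = (518 - 88896)/(-526001403 - 35367) = -88378/(-526036770) = -88378*(-1/526036770) = 44189/263018385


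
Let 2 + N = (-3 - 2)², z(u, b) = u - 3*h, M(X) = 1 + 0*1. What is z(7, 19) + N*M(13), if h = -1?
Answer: 33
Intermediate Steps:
M(X) = 1 (M(X) = 1 + 0 = 1)
z(u, b) = 3 + u (z(u, b) = u - 3*(-1) = u + 3 = 3 + u)
N = 23 (N = -2 + (-3 - 2)² = -2 + (-5)² = -2 + 25 = 23)
z(7, 19) + N*M(13) = (3 + 7) + 23*1 = 10 + 23 = 33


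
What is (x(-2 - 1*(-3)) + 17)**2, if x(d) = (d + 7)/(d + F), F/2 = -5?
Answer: 21025/81 ≈ 259.57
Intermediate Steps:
F = -10 (F = 2*(-5) = -10)
x(d) = (7 + d)/(-10 + d) (x(d) = (d + 7)/(d - 10) = (7 + d)/(-10 + d))
(x(-2 - 1*(-3)) + 17)**2 = ((7 + (-2 - 1*(-3)))/(-10 + (-2 - 1*(-3))) + 17)**2 = ((7 + (-2 + 3))/(-10 + (-2 + 3)) + 17)**2 = ((7 + 1)/(-10 + 1) + 17)**2 = (8/(-9) + 17)**2 = (-1/9*8 + 17)**2 = (-8/9 + 17)**2 = (145/9)**2 = 21025/81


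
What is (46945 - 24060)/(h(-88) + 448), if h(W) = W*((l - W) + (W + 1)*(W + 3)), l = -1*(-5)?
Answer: -22885/658496 ≈ -0.034753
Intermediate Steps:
l = 5
h(W) = W*(5 - W + (1 + W)*(3 + W)) (h(W) = W*((5 - W) + (W + 1)*(W + 3)) = W*((5 - W) + (1 + W)*(3 + W)) = W*(5 - W + (1 + W)*(3 + W)))
(46945 - 24060)/(h(-88) + 448) = (46945 - 24060)/(-88*(8 + (-88)² + 3*(-88)) + 448) = 22885/(-88*(8 + 7744 - 264) + 448) = 22885/(-88*7488 + 448) = 22885/(-658944 + 448) = 22885/(-658496) = 22885*(-1/658496) = -22885/658496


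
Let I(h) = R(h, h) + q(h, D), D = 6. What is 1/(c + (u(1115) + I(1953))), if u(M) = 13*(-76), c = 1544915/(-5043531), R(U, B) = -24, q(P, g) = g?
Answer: -5043531/5075337101 ≈ -0.00099373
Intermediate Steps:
c = -1544915/5043531 (c = 1544915*(-1/5043531) = -1544915/5043531 ≈ -0.30632)
I(h) = -18 (I(h) = -24 + 6 = -18)
u(M) = -988
1/(c + (u(1115) + I(1953))) = 1/(-1544915/5043531 + (-988 - 18)) = 1/(-1544915/5043531 - 1006) = 1/(-5075337101/5043531) = -5043531/5075337101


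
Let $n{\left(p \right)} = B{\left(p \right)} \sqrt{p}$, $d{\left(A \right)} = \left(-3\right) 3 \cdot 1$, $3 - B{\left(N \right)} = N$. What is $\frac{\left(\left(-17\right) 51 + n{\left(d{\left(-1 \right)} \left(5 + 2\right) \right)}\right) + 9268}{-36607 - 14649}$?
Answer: $- \frac{8401}{51256} - \frac{99 i \sqrt{7}}{25628} \approx -0.1639 - 0.01022 i$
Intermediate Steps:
$B{\left(N \right)} = 3 - N$
$d{\left(A \right)} = -9$ ($d{\left(A \right)} = \left(-9\right) 1 = -9$)
$n{\left(p \right)} = \sqrt{p} \left(3 - p\right)$ ($n{\left(p \right)} = \left(3 - p\right) \sqrt{p} = \sqrt{p} \left(3 - p\right)$)
$\frac{\left(\left(-17\right) 51 + n{\left(d{\left(-1 \right)} \left(5 + 2\right) \right)}\right) + 9268}{-36607 - 14649} = \frac{\left(\left(-17\right) 51 + \sqrt{- 9 \left(5 + 2\right)} \left(3 - - 9 \left(5 + 2\right)\right)\right) + 9268}{-36607 - 14649} = \frac{\left(-867 + \sqrt{\left(-9\right) 7} \left(3 - \left(-9\right) 7\right)\right) + 9268}{-51256} = \left(\left(-867 + \sqrt{-63} \left(3 - -63\right)\right) + 9268\right) \left(- \frac{1}{51256}\right) = \left(\left(-867 + 3 i \sqrt{7} \left(3 + 63\right)\right) + 9268\right) \left(- \frac{1}{51256}\right) = \left(\left(-867 + 3 i \sqrt{7} \cdot 66\right) + 9268\right) \left(- \frac{1}{51256}\right) = \left(\left(-867 + 198 i \sqrt{7}\right) + 9268\right) \left(- \frac{1}{51256}\right) = \left(8401 + 198 i \sqrt{7}\right) \left(- \frac{1}{51256}\right) = - \frac{8401}{51256} - \frac{99 i \sqrt{7}}{25628}$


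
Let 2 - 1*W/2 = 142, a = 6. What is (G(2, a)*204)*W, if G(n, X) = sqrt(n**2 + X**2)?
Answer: -114240*sqrt(10) ≈ -3.6126e+5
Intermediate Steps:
G(n, X) = sqrt(X**2 + n**2)
W = -280 (W = 4 - 2*142 = 4 - 284 = -280)
(G(2, a)*204)*W = (sqrt(6**2 + 2**2)*204)*(-280) = (sqrt(36 + 4)*204)*(-280) = (sqrt(40)*204)*(-280) = ((2*sqrt(10))*204)*(-280) = (408*sqrt(10))*(-280) = -114240*sqrt(10)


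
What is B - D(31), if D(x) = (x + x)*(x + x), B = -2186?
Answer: -6030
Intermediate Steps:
D(x) = 4*x² (D(x) = (2*x)*(2*x) = 4*x²)
B - D(31) = -2186 - 4*31² = -2186 - 4*961 = -2186 - 1*3844 = -2186 - 3844 = -6030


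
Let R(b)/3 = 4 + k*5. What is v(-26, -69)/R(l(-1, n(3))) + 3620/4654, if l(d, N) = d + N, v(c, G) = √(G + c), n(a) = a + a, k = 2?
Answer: 1810/2327 + I*√95/42 ≈ 0.77783 + 0.23207*I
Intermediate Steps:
n(a) = 2*a
l(d, N) = N + d
R(b) = 42 (R(b) = 3*(4 + 2*5) = 3*(4 + 10) = 3*14 = 42)
v(-26, -69)/R(l(-1, n(3))) + 3620/4654 = √(-69 - 26)/42 + 3620/4654 = √(-95)*(1/42) + 3620*(1/4654) = (I*√95)*(1/42) + 1810/2327 = I*√95/42 + 1810/2327 = 1810/2327 + I*√95/42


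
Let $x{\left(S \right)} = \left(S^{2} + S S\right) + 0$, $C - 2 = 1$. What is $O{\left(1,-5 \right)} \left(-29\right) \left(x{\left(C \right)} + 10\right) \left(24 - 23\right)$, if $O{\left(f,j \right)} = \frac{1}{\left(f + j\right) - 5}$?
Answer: $\frac{812}{9} \approx 90.222$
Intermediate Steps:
$C = 3$ ($C = 2 + 1 = 3$)
$x{\left(S \right)} = 2 S^{2}$ ($x{\left(S \right)} = \left(S^{2} + S^{2}\right) + 0 = 2 S^{2} + 0 = 2 S^{2}$)
$O{\left(f,j \right)} = \frac{1}{-5 + f + j}$
$O{\left(1,-5 \right)} \left(-29\right) \left(x{\left(C \right)} + 10\right) \left(24 - 23\right) = \frac{1}{-5 + 1 - 5} \left(-29\right) \left(2 \cdot 3^{2} + 10\right) \left(24 - 23\right) = \frac{1}{-9} \left(-29\right) \left(2 \cdot 9 + 10\right) 1 = \left(- \frac{1}{9}\right) \left(-29\right) \left(18 + 10\right) 1 = \frac{29 \cdot 28 \cdot 1}{9} = \frac{29}{9} \cdot 28 = \frac{812}{9}$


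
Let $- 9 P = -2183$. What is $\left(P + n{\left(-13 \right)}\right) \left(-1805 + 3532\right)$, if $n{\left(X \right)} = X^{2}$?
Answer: $\frac{6396808}{9} \approx 7.1076 \cdot 10^{5}$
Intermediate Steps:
$P = \frac{2183}{9}$ ($P = \left(- \frac{1}{9}\right) \left(-2183\right) = \frac{2183}{9} \approx 242.56$)
$\left(P + n{\left(-13 \right)}\right) \left(-1805 + 3532\right) = \left(\frac{2183}{9} + \left(-13\right)^{2}\right) \left(-1805 + 3532\right) = \left(\frac{2183}{9} + 169\right) 1727 = \frac{3704}{9} \cdot 1727 = \frac{6396808}{9}$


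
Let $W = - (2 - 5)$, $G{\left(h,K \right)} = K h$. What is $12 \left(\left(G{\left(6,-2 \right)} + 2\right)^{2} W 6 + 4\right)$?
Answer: $21648$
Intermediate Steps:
$W = 3$ ($W = \left(-1\right) \left(-3\right) = 3$)
$12 \left(\left(G{\left(6,-2 \right)} + 2\right)^{2} W 6 + 4\right) = 12 \left(\left(\left(-2\right) 6 + 2\right)^{2} \cdot 3 \cdot 6 + 4\right) = 12 \left(\left(-12 + 2\right)^{2} \cdot 3 \cdot 6 + 4\right) = 12 \left(\left(-10\right)^{2} \cdot 3 \cdot 6 + 4\right) = 12 \left(100 \cdot 3 \cdot 6 + 4\right) = 12 \left(300 \cdot 6 + 4\right) = 12 \left(1800 + 4\right) = 12 \cdot 1804 = 21648$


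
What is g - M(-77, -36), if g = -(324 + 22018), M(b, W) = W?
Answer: -22306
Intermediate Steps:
g = -22342 (g = -1*22342 = -22342)
g - M(-77, -36) = -22342 - 1*(-36) = -22342 + 36 = -22306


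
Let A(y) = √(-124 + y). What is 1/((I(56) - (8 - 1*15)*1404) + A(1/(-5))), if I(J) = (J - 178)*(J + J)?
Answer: -19180/73575101 - 3*I*√345/73575101 ≈ -0.00026069 - 7.5736e-7*I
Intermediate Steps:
I(J) = 2*J*(-178 + J) (I(J) = (-178 + J)*(2*J) = 2*J*(-178 + J))
1/((I(56) - (8 - 1*15)*1404) + A(1/(-5))) = 1/((2*56*(-178 + 56) - (8 - 1*15)*1404) + √(-124 + 1/(-5))) = 1/((2*56*(-122) - (8 - 15)*1404) + √(-124 - ⅕)) = 1/((-13664 - (-7)*1404) + √(-621/5)) = 1/((-13664 - 1*(-9828)) + 3*I*√345/5) = 1/((-13664 + 9828) + 3*I*√345/5) = 1/(-3836 + 3*I*√345/5)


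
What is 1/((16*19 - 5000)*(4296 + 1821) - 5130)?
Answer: -1/28730562 ≈ -3.4806e-8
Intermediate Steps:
1/((16*19 - 5000)*(4296 + 1821) - 5130) = 1/((304 - 5000)*6117 - 5130) = 1/(-4696*6117 - 5130) = 1/(-28725432 - 5130) = 1/(-28730562) = -1/28730562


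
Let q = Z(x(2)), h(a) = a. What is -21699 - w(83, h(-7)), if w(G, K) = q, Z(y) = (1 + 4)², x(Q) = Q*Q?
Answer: -21724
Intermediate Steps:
x(Q) = Q²
Z(y) = 25 (Z(y) = 5² = 25)
q = 25
w(G, K) = 25
-21699 - w(83, h(-7)) = -21699 - 1*25 = -21699 - 25 = -21724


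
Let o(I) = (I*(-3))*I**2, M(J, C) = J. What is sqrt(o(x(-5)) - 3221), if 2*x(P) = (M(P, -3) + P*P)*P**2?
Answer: I*sqrt(46878221) ≈ 6846.8*I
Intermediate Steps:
x(P) = P**2*(P + P**2)/2 (x(P) = ((P + P*P)*P**2)/2 = ((P + P**2)*P**2)/2 = (P**2*(P + P**2))/2 = P**2*(P + P**2)/2)
o(I) = -3*I**3 (o(I) = (-3*I)*I**2 = -3*I**3)
sqrt(o(x(-5)) - 3221) = sqrt(-3*(-1953125*(1 - 5)**3/8) - 3221) = sqrt(-3*((1/2)*(-125)*(-4))**3 - 3221) = sqrt(-3*250**3 - 3221) = sqrt(-3*15625000 - 3221) = sqrt(-46875000 - 3221) = sqrt(-46878221) = I*sqrt(46878221)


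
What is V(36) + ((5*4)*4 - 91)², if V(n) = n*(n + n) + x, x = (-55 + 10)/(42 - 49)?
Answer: 19036/7 ≈ 2719.4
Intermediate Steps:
x = 45/7 (x = -45/(-7) = -45*(-⅐) = 45/7 ≈ 6.4286)
V(n) = 45/7 + 2*n² (V(n) = n*(n + n) + 45/7 = n*(2*n) + 45/7 = 2*n² + 45/7 = 45/7 + 2*n²)
V(36) + ((5*4)*4 - 91)² = (45/7 + 2*36²) + ((5*4)*4 - 91)² = (45/7 + 2*1296) + (20*4 - 91)² = (45/7 + 2592) + (80 - 91)² = 18189/7 + (-11)² = 18189/7 + 121 = 19036/7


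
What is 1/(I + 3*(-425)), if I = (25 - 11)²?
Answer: -1/1079 ≈ -0.00092678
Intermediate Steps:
I = 196 (I = 14² = 196)
1/(I + 3*(-425)) = 1/(196 + 3*(-425)) = 1/(196 - 1275) = 1/(-1079) = -1/1079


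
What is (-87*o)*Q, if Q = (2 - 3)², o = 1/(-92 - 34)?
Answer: 29/42 ≈ 0.69048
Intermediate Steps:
o = -1/126 (o = 1/(-126) = -1/126 ≈ -0.0079365)
Q = 1 (Q = (-1)² = 1)
(-87*o)*Q = -87*(-1/126)*1 = (29/42)*1 = 29/42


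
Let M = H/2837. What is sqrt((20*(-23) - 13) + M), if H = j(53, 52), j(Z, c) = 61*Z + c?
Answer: 2*I*sqrt(949413398)/2837 ≈ 21.722*I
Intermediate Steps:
j(Z, c) = c + 61*Z
H = 3285 (H = 52 + 61*53 = 52 + 3233 = 3285)
M = 3285/2837 ≈ 1.1579
sqrt((20*(-23) - 13) + M) = sqrt((20*(-23) - 13) + 3285/2837) = sqrt((-460 - 13) + 3285/2837) = sqrt(-473 + 3285/2837) = sqrt(-1338616/2837) = 2*I*sqrt(949413398)/2837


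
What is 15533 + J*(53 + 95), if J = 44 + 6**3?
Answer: 54013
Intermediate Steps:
J = 260 (J = 44 + 216 = 260)
15533 + J*(53 + 95) = 15533 + 260*(53 + 95) = 15533 + 260*148 = 15533 + 38480 = 54013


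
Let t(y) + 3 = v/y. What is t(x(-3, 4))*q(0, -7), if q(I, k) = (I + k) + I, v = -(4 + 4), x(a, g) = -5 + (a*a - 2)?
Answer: 49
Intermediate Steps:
x(a, g) = -7 + a² (x(a, g) = -5 + (a² - 2) = -5 + (-2 + a²) = -7 + a²)
v = -8 (v = -1*8 = -8)
q(I, k) = k + 2*I
t(y) = -3 - 8/y
t(x(-3, 4))*q(0, -7) = (-3 - 8/(-7 + (-3)²))*(-7 + 2*0) = (-3 - 8/(-7 + 9))*(-7 + 0) = (-3 - 8/2)*(-7) = (-3 - 8*½)*(-7) = (-3 - 4)*(-7) = -7*(-7) = 49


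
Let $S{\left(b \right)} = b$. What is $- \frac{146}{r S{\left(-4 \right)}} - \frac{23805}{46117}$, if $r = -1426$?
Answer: $- \frac{71258401}{131525684} \approx -0.54178$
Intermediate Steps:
$- \frac{146}{r S{\left(-4 \right)}} - \frac{23805}{46117} = - \frac{146}{\left(-1426\right) \left(-4\right)} - \frac{23805}{46117} = - \frac{146}{5704} - \frac{23805}{46117} = \left(-146\right) \frac{1}{5704} - \frac{23805}{46117} = - \frac{73}{2852} - \frac{23805}{46117} = - \frac{71258401}{131525684}$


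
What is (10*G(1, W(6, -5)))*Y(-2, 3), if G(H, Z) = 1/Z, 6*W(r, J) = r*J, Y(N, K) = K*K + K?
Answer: -24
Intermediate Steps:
Y(N, K) = K + K**2 (Y(N, K) = K**2 + K = K + K**2)
W(r, J) = J*r/6 (W(r, J) = (r*J)/6 = (J*r)/6 = J*r/6)
G(H, Z) = 1/Z
(10*G(1, W(6, -5)))*Y(-2, 3) = (10/(((1/6)*(-5)*6)))*(3*(1 + 3)) = (10/(-5))*(3*4) = (10*(-1/5))*12 = -2*12 = -24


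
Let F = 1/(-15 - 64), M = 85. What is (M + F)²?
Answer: 45077796/6241 ≈ 7222.9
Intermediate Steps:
F = -1/79 (F = 1/(-79) = -1/79 ≈ -0.012658)
(M + F)² = (85 - 1/79)² = (6714/79)² = 45077796/6241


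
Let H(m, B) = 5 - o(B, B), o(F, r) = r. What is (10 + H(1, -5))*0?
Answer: 0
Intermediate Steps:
H(m, B) = 5 - B
(10 + H(1, -5))*0 = (10 + (5 - 1*(-5)))*0 = (10 + (5 + 5))*0 = (10 + 10)*0 = 20*0 = 0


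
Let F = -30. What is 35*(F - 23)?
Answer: -1855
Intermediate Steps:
35*(F - 23) = 35*(-30 - 23) = 35*(-53) = -1855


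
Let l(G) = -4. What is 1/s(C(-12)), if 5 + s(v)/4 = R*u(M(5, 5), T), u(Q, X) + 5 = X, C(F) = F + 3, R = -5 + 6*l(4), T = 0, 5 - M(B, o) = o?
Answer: 1/560 ≈ 0.0017857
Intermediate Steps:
M(B, o) = 5 - o
R = -29 (R = -5 + 6*(-4) = -5 - 24 = -29)
C(F) = 3 + F
u(Q, X) = -5 + X
s(v) = 560 (s(v) = -20 + 4*(-29*(-5 + 0)) = -20 + 4*(-29*(-5)) = -20 + 4*145 = -20 + 580 = 560)
1/s(C(-12)) = 1/560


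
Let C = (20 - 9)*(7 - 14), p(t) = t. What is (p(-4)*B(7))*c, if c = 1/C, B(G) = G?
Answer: 4/11 ≈ 0.36364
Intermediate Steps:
C = -77 (C = 11*(-7) = -77)
c = -1/77 (c = 1/(-77) = -1/77 ≈ -0.012987)
(p(-4)*B(7))*c = -4*7*(-1/77) = -28*(-1/77) = 4/11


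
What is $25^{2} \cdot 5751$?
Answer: $3594375$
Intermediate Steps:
$25^{2} \cdot 5751 = 625 \cdot 5751 = 3594375$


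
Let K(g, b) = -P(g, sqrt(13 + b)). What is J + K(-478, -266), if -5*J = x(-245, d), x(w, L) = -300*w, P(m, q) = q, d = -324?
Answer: -14700 - I*sqrt(253) ≈ -14700.0 - 15.906*I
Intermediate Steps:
K(g, b) = -sqrt(13 + b)
J = -14700 (J = -(-60)*(-245) = -1/5*73500 = -14700)
J + K(-478, -266) = -14700 - sqrt(13 - 266) = -14700 - sqrt(-253) = -14700 - I*sqrt(253)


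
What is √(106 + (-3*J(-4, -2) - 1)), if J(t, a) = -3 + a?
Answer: 2*√30 ≈ 10.954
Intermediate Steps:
√(106 + (-3*J(-4, -2) - 1)) = √(106 + (-3*(-3 - 2) - 1)) = √(106 + (-3*(-5) - 1)) = √(106 + (15 - 1)) = √(106 + 14) = √120 = 2*√30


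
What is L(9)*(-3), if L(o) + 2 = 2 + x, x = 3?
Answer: -9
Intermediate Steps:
L(o) = 3 (L(o) = -2 + (2 + 3) = -2 + 5 = 3)
L(9)*(-3) = 3*(-3) = -9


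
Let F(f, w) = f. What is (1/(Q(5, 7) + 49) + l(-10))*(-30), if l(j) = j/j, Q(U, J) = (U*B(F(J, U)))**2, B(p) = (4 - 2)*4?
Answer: -49500/1649 ≈ -30.018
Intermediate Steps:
B(p) = 8 (B(p) = 2*4 = 8)
Q(U, J) = 64*U**2 (Q(U, J) = (U*8)**2 = (8*U)**2 = 64*U**2)
l(j) = 1
(1/(Q(5, 7) + 49) + l(-10))*(-30) = (1/(64*5**2 + 49) + 1)*(-30) = (1/(64*25 + 49) + 1)*(-30) = (1/(1600 + 49) + 1)*(-30) = (1/1649 + 1)*(-30) = (1650/1649)*(-30) = -49500/1649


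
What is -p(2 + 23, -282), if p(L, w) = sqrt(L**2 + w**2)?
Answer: -sqrt(80149) ≈ -283.11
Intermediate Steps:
-p(2 + 23, -282) = -sqrt((2 + 23)**2 + (-282)**2) = -sqrt(25**2 + 79524) = -sqrt(625 + 79524) = -sqrt(80149)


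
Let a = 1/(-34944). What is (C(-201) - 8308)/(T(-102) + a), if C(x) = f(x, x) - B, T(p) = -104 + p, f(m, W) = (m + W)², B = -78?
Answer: -5359501056/7198465 ≈ -744.53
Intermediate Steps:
f(m, W) = (W + m)²
a = -1/34944 ≈ -2.8617e-5
C(x) = 78 + 4*x² (C(x) = (x + x)² - 1*(-78) = (2*x)² + 78 = 4*x² + 78 = 78 + 4*x²)
(C(-201) - 8308)/(T(-102) + a) = ((78 + 4*(-201)²) - 8308)/((-104 - 102) - 1/34944) = ((78 + 4*40401) - 8308)/(-206 - 1/34944) = ((78 + 161604) - 8308)/(-7198465/34944) = (161682 - 8308)*(-34944/7198465) = 153374*(-34944/7198465) = -5359501056/7198465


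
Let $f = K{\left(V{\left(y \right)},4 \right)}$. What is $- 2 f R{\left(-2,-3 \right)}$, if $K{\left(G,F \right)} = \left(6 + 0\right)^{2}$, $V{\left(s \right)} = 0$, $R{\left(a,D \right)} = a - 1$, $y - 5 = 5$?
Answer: $216$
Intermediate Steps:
$y = 10$ ($y = 5 + 5 = 10$)
$R{\left(a,D \right)} = -1 + a$
$K{\left(G,F \right)} = 36$ ($K{\left(G,F \right)} = 6^{2} = 36$)
$f = 36$
$- 2 f R{\left(-2,-3 \right)} = \left(-2\right) 36 \left(-1 - 2\right) = \left(-72\right) \left(-3\right) = 216$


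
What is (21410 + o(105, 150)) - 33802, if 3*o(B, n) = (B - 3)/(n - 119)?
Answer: -384118/31 ≈ -12391.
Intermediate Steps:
o(B, n) = (-3 + B)/(3*(-119 + n)) (o(B, n) = ((B - 3)/(n - 119))/3 = ((-3 + B)/(-119 + n))/3 = (-3 + B)/(3*(-119 + n)))
(21410 + o(105, 150)) - 33802 = (21410 + (-3 + 105)/(3*(-119 + 150))) - 33802 = (21410 + (1/3)*102/31) - 33802 = (21410 + (1/3)*(1/31)*102) - 33802 = (21410 + 34/31) - 33802 = 663744/31 - 33802 = -384118/31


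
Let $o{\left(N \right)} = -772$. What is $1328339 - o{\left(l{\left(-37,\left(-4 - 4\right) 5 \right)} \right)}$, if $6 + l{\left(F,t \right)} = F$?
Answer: $1329111$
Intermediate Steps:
$l{\left(F,t \right)} = -6 + F$
$1328339 - o{\left(l{\left(-37,\left(-4 - 4\right) 5 \right)} \right)} = 1328339 - -772 = 1328339 + 772 = 1329111$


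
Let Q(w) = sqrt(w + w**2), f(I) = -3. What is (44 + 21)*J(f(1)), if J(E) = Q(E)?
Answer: 65*sqrt(6) ≈ 159.22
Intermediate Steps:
J(E) = sqrt(E*(1 + E))
(44 + 21)*J(f(1)) = (44 + 21)*sqrt(-3*(1 - 3)) = 65*sqrt(-3*(-2)) = 65*sqrt(6)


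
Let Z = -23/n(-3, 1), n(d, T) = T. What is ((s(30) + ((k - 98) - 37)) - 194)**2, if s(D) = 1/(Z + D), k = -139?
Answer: 10725625/49 ≈ 2.1889e+5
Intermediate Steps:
Z = -23 (Z = -23/1 = -23*1 = -23)
s(D) = 1/(-23 + D)
((s(30) + ((k - 98) - 37)) - 194)**2 = ((1/(-23 + 30) + ((-139 - 98) - 37)) - 194)**2 = ((1/7 + (-237 - 37)) - 194)**2 = ((1/7 - 274) - 194)**2 = (-1917/7 - 194)**2 = (-3275/7)**2 = 10725625/49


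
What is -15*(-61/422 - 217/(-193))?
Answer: -1197015/81446 ≈ -14.697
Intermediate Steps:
-15*(-61/422 - 217/(-193)) = -15*(-61*1/422 - 217*(-1/193)) = -15*(-61/422 + 217/193) = -15*79801/81446 = -1197015/81446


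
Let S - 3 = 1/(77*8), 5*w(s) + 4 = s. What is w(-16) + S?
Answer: -615/616 ≈ -0.99838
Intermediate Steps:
w(s) = -4/5 + s/5
S = 1849/616 (S = 3 + 1/(77*8) = 3 + 1/616 = 1849/616 ≈ 3.0016)
w(-16) + S = (-4/5 + (1/5)*(-16)) + 1849/616 = (-4/5 - 16/5) + 1849/616 = -4 + 1849/616 = -615/616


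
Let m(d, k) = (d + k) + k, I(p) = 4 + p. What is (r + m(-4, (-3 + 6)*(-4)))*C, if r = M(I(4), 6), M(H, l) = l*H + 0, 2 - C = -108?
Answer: 2200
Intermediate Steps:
C = 110 (C = 2 - 1*(-108) = 2 + 108 = 110)
M(H, l) = H*l (M(H, l) = H*l + 0 = H*l)
r = 48 (r = (4 + 4)*6 = 8*6 = 48)
m(d, k) = d + 2*k
(r + m(-4, (-3 + 6)*(-4)))*C = (48 + (-4 + 2*((-3 + 6)*(-4))))*110 = (48 + (-4 + 2*(3*(-4))))*110 = (48 + (-4 + 2*(-12)))*110 = (48 + (-4 - 24))*110 = (48 - 28)*110 = 20*110 = 2200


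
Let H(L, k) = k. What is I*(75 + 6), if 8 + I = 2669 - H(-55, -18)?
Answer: 216999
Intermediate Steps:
I = 2679 (I = -8 + (2669 - 1*(-18)) = -8 + (2669 + 18) = -8 + 2687 = 2679)
I*(75 + 6) = 2679*(75 + 6) = 2679*81 = 216999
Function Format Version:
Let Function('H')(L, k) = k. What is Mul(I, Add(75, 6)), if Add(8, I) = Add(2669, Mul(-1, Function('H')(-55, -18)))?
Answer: 216999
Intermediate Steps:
I = 2679 (I = Add(-8, Add(2669, Mul(-1, -18))) = Add(-8, Add(2669, 18)) = Add(-8, 2687) = 2679)
Mul(I, Add(75, 6)) = Mul(2679, Add(75, 6)) = Mul(2679, 81) = 216999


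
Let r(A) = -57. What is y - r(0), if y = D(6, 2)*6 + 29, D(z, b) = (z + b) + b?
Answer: 146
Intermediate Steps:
D(z, b) = z + 2*b (D(z, b) = (b + z) + b = z + 2*b)
y = 89 (y = (6 + 2*2)*6 + 29 = (6 + 4)*6 + 29 = 10*6 + 29 = 60 + 29 = 89)
y - r(0) = 89 - 1*(-57) = 89 + 57 = 146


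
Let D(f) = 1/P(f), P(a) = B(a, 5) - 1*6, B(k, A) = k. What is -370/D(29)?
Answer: -8510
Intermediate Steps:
P(a) = -6 + a (P(a) = a - 1*6 = a - 6 = -6 + a)
D(f) = 1/(-6 + f)
-370/D(29) = -370/(1/(-6 + 29)) = -370/(1/23) = -370/1/23 = -370*23 = -8510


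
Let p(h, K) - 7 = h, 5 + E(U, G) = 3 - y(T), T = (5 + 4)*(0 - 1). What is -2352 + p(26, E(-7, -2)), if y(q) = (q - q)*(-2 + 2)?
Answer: -2319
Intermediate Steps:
T = -9 (T = 9*(-1) = -9)
y(q) = 0 (y(q) = 0*0 = 0)
E(U, G) = -2 (E(U, G) = -5 + (3 - 1*0) = -5 + (3 + 0) = -5 + 3 = -2)
p(h, K) = 7 + h
-2352 + p(26, E(-7, -2)) = -2352 + (7 + 26) = -2352 + 33 = -2319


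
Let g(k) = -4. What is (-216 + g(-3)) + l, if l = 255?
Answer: 35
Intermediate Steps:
(-216 + g(-3)) + l = (-216 - 4) + 255 = -220 + 255 = 35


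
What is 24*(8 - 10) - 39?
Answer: -87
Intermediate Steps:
24*(8 - 10) - 39 = 24*(-2) - 39 = -48 - 39 = -87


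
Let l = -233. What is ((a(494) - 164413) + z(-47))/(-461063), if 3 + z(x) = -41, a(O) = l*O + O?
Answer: 279065/461063 ≈ 0.60526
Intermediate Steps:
a(O) = -232*O (a(O) = -233*O + O = -232*O)
z(x) = -44 (z(x) = -3 - 41 = -44)
((a(494) - 164413) + z(-47))/(-461063) = ((-232*494 - 164413) - 44)/(-461063) = ((-114608 - 164413) - 44)*(-1/461063) = (-279021 - 44)*(-1/461063) = -279065*(-1/461063) = 279065/461063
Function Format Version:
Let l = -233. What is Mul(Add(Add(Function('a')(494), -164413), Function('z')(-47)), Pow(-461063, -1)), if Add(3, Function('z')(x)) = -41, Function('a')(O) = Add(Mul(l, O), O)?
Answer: Rational(279065, 461063) ≈ 0.60526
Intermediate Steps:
Function('a')(O) = Mul(-232, O) (Function('a')(O) = Add(Mul(-233, O), O) = Mul(-232, O))
Function('z')(x) = -44 (Function('z')(x) = Add(-3, -41) = -44)
Mul(Add(Add(Function('a')(494), -164413), Function('z')(-47)), Pow(-461063, -1)) = Mul(Add(Add(Mul(-232, 494), -164413), -44), Pow(-461063, -1)) = Mul(Add(Add(-114608, -164413), -44), Rational(-1, 461063)) = Mul(Add(-279021, -44), Rational(-1, 461063)) = Mul(-279065, Rational(-1, 461063)) = Rational(279065, 461063)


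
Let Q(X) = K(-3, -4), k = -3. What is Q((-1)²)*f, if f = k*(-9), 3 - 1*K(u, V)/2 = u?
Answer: 324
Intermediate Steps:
K(u, V) = 6 - 2*u
Q(X) = 12 (Q(X) = 6 - 2*(-3) = 6 + 6 = 12)
f = 27 (f = -3*(-9) = 27)
Q((-1)²)*f = 12*27 = 324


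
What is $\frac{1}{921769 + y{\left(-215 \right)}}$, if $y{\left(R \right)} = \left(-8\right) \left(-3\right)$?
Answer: $\frac{1}{921793} \approx 1.0848 \cdot 10^{-6}$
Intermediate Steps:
$y{\left(R \right)} = 24$
$\frac{1}{921769 + y{\left(-215 \right)}} = \frac{1}{921769 + 24} = \frac{1}{921793}$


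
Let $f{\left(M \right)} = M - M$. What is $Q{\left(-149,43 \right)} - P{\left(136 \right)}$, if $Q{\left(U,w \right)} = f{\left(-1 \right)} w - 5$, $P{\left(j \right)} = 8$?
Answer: $-13$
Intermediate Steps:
$f{\left(M \right)} = 0$
$Q{\left(U,w \right)} = -5$ ($Q{\left(U,w \right)} = 0 w - 5 = 0 - 5 = -5$)
$Q{\left(-149,43 \right)} - P{\left(136 \right)} = -5 - 8 = -13$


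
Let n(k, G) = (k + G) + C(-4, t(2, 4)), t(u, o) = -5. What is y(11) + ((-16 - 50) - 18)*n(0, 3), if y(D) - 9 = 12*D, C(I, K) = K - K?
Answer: -111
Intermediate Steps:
C(I, K) = 0
y(D) = 9 + 12*D
n(k, G) = G + k (n(k, G) = (k + G) + 0 = (G + k) + 0 = G + k)
y(11) + ((-16 - 50) - 18)*n(0, 3) = (9 + 12*11) + ((-16 - 50) - 18)*(3 + 0) = (9 + 132) + (-66 - 18)*3 = 141 - 84*3 = 141 - 252 = -111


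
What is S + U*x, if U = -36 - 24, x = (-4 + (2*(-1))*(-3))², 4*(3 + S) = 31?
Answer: -941/4 ≈ -235.25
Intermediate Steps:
S = 19/4 (S = -3 + (¼)*31 = -3 + 31/4 = 19/4 ≈ 4.7500)
x = 4 (x = (-4 - 2*(-3))² = (-4 + 6)² = 2² = 4)
U = -60
S + U*x = 19/4 - 60*4 = 19/4 - 240 = -941/4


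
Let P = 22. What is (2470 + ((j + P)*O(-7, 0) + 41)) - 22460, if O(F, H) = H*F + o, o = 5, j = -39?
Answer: -20034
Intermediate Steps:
O(F, H) = 5 + F*H (O(F, H) = H*F + 5 = F*H + 5 = 5 + F*H)
(2470 + ((j + P)*O(-7, 0) + 41)) - 22460 = (2470 + ((-39 + 22)*(5 - 7*0) + 41)) - 22460 = (2470 + (-17*(5 + 0) + 41)) - 22460 = (2470 + (-17*5 + 41)) - 22460 = (2470 + (-85 + 41)) - 22460 = (2470 - 44) - 22460 = 2426 - 22460 = -20034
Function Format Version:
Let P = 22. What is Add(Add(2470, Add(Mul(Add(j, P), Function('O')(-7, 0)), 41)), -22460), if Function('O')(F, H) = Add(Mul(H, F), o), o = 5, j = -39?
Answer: -20034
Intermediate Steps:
Function('O')(F, H) = Add(5, Mul(F, H)) (Function('O')(F, H) = Add(Mul(H, F), 5) = Add(Mul(F, H), 5) = Add(5, Mul(F, H)))
Add(Add(2470, Add(Mul(Add(j, P), Function('O')(-7, 0)), 41)), -22460) = Add(Add(2470, Add(Mul(Add(-39, 22), Add(5, Mul(-7, 0))), 41)), -22460) = Add(Add(2470, Add(Mul(-17, Add(5, 0)), 41)), -22460) = Add(Add(2470, Add(Mul(-17, 5), 41)), -22460) = Add(Add(2470, Add(-85, 41)), -22460) = Add(Add(2470, -44), -22460) = Add(2426, -22460) = -20034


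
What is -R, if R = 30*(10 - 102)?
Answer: 2760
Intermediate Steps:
R = -2760 (R = 30*(-92) = -2760)
-R = -1*(-2760) = 2760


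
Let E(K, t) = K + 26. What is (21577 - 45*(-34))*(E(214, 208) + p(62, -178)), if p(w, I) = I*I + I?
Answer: 733554822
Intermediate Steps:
p(w, I) = I + I² (p(w, I) = I² + I = I + I²)
E(K, t) = 26 + K
(21577 - 45*(-34))*(E(214, 208) + p(62, -178)) = (21577 - 45*(-34))*((26 + 214) - 178*(1 - 178)) = (21577 + 1530)*(240 - 178*(-177)) = 23107*(240 + 31506) = 23107*31746 = 733554822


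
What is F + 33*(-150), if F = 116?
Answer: -4834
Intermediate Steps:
F + 33*(-150) = 116 + 33*(-150) = 116 - 4950 = -4834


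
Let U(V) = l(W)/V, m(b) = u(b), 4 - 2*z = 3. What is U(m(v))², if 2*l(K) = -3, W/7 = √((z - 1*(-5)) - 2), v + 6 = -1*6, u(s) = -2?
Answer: 9/16 ≈ 0.56250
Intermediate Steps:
z = ½ (z = 2 - ½*3 = 2 - 3/2 = ½ ≈ 0.50000)
v = -12 (v = -6 - 1*6 = -6 - 6 = -12)
m(b) = -2
W = 7*√14/2 (W = 7*√((½ - 1*(-5)) - 2) = 7*√((½ + 5) - 2) = 7*√(11/2 - 2) = 7*√(7/2) = 7*(√14/2) = 7*√14/2 ≈ 13.096)
l(K) = -3/2 (l(K) = (½)*(-3) = -3/2)
U(V) = -3/(2*V)
U(m(v))² = (-3/2/(-2))² = (-3/2*(-½))² = (¾)² = 9/16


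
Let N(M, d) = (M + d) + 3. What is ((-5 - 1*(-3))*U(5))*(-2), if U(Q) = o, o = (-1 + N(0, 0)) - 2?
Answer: 0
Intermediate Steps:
N(M, d) = 3 + M + d
o = 0 (o = (-1 + (3 + 0 + 0)) - 2 = (-1 + 3) - 2 = 2 - 2 = 0)
U(Q) = 0
((-5 - 1*(-3))*U(5))*(-2) = ((-5 - 1*(-3))*0)*(-2) = ((-5 + 3)*0)*(-2) = -2*0*(-2) = 0*(-2) = 0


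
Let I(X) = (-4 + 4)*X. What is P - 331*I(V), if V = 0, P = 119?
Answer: 119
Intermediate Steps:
I(X) = 0 (I(X) = 0*X = 0)
P - 331*I(V) = 119 - 331*0 = 119 + 0 = 119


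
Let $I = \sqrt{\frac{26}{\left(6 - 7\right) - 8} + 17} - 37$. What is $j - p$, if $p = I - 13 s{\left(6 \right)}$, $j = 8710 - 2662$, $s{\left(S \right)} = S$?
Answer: $6163 - \frac{\sqrt{127}}{3} \approx 6159.2$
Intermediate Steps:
$j = 6048$
$I = -37 + \frac{\sqrt{127}}{3}$ ($I = \sqrt{\frac{26}{-1 - 8} + 17} - 37 = \sqrt{\frac{26}{-9} + 17} - 37 = \sqrt{26 \left(- \frac{1}{9}\right) + 17} - 37 = \sqrt{- \frac{26}{9} + 17} - 37 = \sqrt{\frac{127}{9}} - 37 = \frac{\sqrt{127}}{3} - 37 = -37 + \frac{\sqrt{127}}{3} \approx -33.244$)
$p = -115 + \frac{\sqrt{127}}{3}$ ($p = \left(-37 + \frac{\sqrt{127}}{3}\right) - 78 = -115 + \frac{\sqrt{127}}{3} \approx -111.24$)
$j - p = 6048 - \left(-115 + \frac{\sqrt{127}}{3}\right) = 6048 + \left(115 - \frac{\sqrt{127}}{3}\right) = 6163 - \frac{\sqrt{127}}{3}$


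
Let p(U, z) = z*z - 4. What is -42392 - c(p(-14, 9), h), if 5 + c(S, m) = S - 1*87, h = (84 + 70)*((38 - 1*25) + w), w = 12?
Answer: -42377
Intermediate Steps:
p(U, z) = -4 + z² (p(U, z) = z² - 4 = -4 + z²)
h = 3850 (h = (84 + 70)*((38 - 1*25) + 12) = 154*((38 - 25) + 12) = 154*(13 + 12) = 154*25 = 3850)
c(S, m) = -92 + S (c(S, m) = -5 + (S - 1*87) = -5 + (S - 87) = -5 + (-87 + S) = -92 + S)
-42392 - c(p(-14, 9), h) = -42392 - (-92 + (-4 + 9²)) = -42392 - (-92 + (-4 + 81)) = -42392 - (-92 + 77) = -42392 - 1*(-15) = -42392 + 15 = -42377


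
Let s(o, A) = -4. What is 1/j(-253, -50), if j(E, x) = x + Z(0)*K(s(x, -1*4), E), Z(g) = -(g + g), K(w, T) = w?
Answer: -1/50 ≈ -0.020000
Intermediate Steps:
Z(g) = -2*g
j(E, x) = x (j(E, x) = x - 2*0*(-4) = x + 0*(-4) = x + 0 = x)
1/j(-253, -50) = 1/(-50) = -1/50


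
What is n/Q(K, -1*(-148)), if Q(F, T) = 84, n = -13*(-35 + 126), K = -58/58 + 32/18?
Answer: -169/12 ≈ -14.083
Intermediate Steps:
K = 7/9 (K = -58*1/58 + 32*(1/18) = -1 + 16/9 = 7/9 ≈ 0.77778)
n = -1183 (n = -13*91 = -1183)
n/Q(K, -1*(-148)) = -1183/84 = -1183*1/84 = -169/12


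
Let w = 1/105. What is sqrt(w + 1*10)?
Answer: sqrt(110355)/105 ≈ 3.1638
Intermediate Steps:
w = 1/105 ≈ 0.0095238
sqrt(w + 1*10) = sqrt(1/105 + 1*10) = sqrt(1/105 + 10) = sqrt(1051/105) = sqrt(110355)/105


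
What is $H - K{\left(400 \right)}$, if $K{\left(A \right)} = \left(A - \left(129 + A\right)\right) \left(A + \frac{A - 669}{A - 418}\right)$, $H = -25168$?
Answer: $\frac{170159}{6} \approx 28360.0$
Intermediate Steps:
$K{\left(A \right)} = - 129 A - \frac{129 \left(-669 + A\right)}{-418 + A}$ ($K{\left(A \right)} = - 129 \left(A + \frac{-669 + A}{-418 + A}\right) = - 129 A - \frac{129 \left(-669 + A\right)}{-418 + A}$)
$H - K{\left(400 \right)} = -25168 - \frac{129 \left(669 - 400^{2} + 417 \cdot 400\right)}{-418 + 400} = -25168 - \frac{129 \left(669 - 160000 + 166800\right)}{-18} = -25168 - 129 \left(- \frac{1}{18}\right) \left(669 - 160000 + 166800\right) = -25168 - 129 \left(- \frac{1}{18}\right) 7469 = -25168 - - \frac{321167}{6} = -25168 + \frac{321167}{6} = \frac{170159}{6}$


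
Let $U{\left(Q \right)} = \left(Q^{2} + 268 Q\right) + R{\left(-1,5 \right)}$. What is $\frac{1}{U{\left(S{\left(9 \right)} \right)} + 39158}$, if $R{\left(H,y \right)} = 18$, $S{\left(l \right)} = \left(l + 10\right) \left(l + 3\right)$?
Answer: $\frac{1}{152264} \approx 6.5675 \cdot 10^{-6}$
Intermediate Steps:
$S{\left(l \right)} = \left(3 + l\right) \left(10 + l\right)$ ($S{\left(l \right)} = \left(10 + l\right) \left(3 + l\right) = \left(3 + l\right) \left(10 + l\right)$)
$U{\left(Q \right)} = 18 + Q^{2} + 268 Q$ ($U{\left(Q \right)} = \left(Q^{2} + 268 Q\right) + 18 = 18 + Q^{2} + 268 Q$)
$\frac{1}{U{\left(S{\left(9 \right)} \right)} + 39158} = \frac{1}{\left(18 + \left(30 + 9^{2} + 13 \cdot 9\right)^{2} + 268 \left(30 + 9^{2} + 13 \cdot 9\right)\right) + 39158} = \frac{1}{\left(18 + \left(30 + 81 + 117\right)^{2} + 268 \left(30 + 81 + 117\right)\right) + 39158} = \frac{1}{\left(18 + 228^{2} + 268 \cdot 228\right) + 39158} = \frac{1}{\left(18 + 51984 + 61104\right) + 39158} = \frac{1}{113106 + 39158} = \frac{1}{152264}$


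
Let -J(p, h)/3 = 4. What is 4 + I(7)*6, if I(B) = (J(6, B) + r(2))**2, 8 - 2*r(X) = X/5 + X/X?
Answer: 22907/50 ≈ 458.14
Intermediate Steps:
J(p, h) = -12 (J(p, h) = -3*4 = -12)
r(X) = 7/2 - X/10 (r(X) = 4 - (X/5 + X/X)/2 = 4 - (X*(1/5) + 1)/2 = 4 - (X/5 + 1)/2 = 4 - (1 + X/5)/2 = 4 + (-1/2 - X/10) = 7/2 - X/10)
I(B) = 7569/100 (I(B) = (-12 + (7/2 - 1/10*2))**2 = (-12 + (7/2 - 1/5))**2 = (-12 + 33/10)**2 = (-87/10)**2 = 7569/100)
4 + I(7)*6 = 4 + (7569/100)*6 = 4 + 22707/50 = 22907/50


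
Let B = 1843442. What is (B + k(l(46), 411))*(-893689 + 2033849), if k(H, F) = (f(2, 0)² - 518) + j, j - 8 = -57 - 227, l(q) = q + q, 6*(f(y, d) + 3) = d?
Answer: 2100923805120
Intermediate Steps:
f(y, d) = -3 + d/6
l(q) = 2*q
j = -276 (j = 8 + (-57 - 227) = 8 - 284 = -276)
k(H, F) = -785 (k(H, F) = ((-3 + (⅙)*0)² - 518) - 276 = ((-3 + 0)² - 518) - 276 = ((-3)² - 518) - 276 = (9 - 518) - 276 = -509 - 276 = -785)
(B + k(l(46), 411))*(-893689 + 2033849) = (1843442 - 785)*(-893689 + 2033849) = 1842657*1140160 = 2100923805120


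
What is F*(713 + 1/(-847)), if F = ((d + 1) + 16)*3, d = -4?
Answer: 23552490/847 ≈ 27807.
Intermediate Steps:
F = 39 (F = ((-4 + 1) + 16)*3 = (-3 + 16)*3 = 13*3 = 39)
F*(713 + 1/(-847)) = 39*(713 + 1/(-847)) = 39*(713 - 1/847) = 39*(603910/847) = 23552490/847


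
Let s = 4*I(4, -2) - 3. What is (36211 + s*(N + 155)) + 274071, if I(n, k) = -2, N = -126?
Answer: 309963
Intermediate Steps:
s = -11 (s = 4*(-2) - 3 = -8 - 3 = -11)
(36211 + s*(N + 155)) + 274071 = (36211 - 11*(-126 + 155)) + 274071 = (36211 - 11*29) + 274071 = (36211 - 319) + 274071 = 35892 + 274071 = 309963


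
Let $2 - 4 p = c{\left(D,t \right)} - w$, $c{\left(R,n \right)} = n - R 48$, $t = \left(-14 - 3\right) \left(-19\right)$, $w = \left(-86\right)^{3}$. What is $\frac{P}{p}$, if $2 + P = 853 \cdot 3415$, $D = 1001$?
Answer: $- \frac{11651972}{588329} \approx -19.805$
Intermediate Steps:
$w = -636056$
$t = 323$ ($t = \left(-17\right) \left(-19\right) = 323$)
$P = 2912993$ ($P = -2 + 853 \cdot 3415 = -2 + 2912995 = 2912993$)
$c{\left(R,n \right)} = n - 48 R$
$p = - \frac{588329}{4}$ ($p = \frac{1}{2} - \frac{\left(323 - 48048\right) - -636056}{4} = \frac{1}{2} - \frac{\left(323 - 48048\right) + 636056}{4} = \frac{1}{2} - \frac{-47725 + 636056}{4} = \frac{1}{2} - \frac{588331}{4} = - \frac{588329}{4} \approx -1.4708 \cdot 10^{5}$)
$\frac{P}{p} = \frac{2912993}{- \frac{588329}{4}} = 2912993 \left(- \frac{4}{588329}\right) = - \frac{11651972}{588329}$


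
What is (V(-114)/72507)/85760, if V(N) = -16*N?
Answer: 19/64772920 ≈ 2.9333e-7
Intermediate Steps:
(V(-114)/72507)/85760 = (-16*(-114)/72507)/85760 = (1824*(1/72507))*(1/85760) = (608/24169)*(1/85760) = 19/64772920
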